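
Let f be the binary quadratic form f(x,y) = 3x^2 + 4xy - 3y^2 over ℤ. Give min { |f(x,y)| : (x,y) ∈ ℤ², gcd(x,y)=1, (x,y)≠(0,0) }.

river: ρ → (-3,2,4)
river: ρ → (4,6,-1)
river: ρ → (-1,6,4)
river: ρ → (4,2,-3)
river: ρ → (-3,4,3)
river: ρ → (3,2,-4)
river: ρ → (-4,6,1)
river: ρ → (1,6,-4)
river: ρ → (-4,2,3)
river: ρ → (3,4,-3)
closes: descent 0, river 10
min |a| on river = 1

1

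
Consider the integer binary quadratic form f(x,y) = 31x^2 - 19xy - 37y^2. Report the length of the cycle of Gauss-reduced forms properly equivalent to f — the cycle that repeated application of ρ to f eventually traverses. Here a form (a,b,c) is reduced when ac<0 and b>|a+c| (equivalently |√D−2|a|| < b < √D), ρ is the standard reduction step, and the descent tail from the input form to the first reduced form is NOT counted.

D = 4949, ⌊√D⌋ = 70
descent: ρ → (-37,19,31)  [lands on river]
river: ρ → (31,43,-25)
river: ρ → (-25,57,17)
river: ρ → (17,45,-43)
river: ρ → (-43,41,19)
river: ρ → (19,35,-49)
river: ρ → (-49,63,5)
river: ρ → (5,67,-23)
river: ρ → (-23,25,47)
river: ρ → (47,69,-1)
river: ρ → (-1,69,47)
river: ρ → (47,25,-23)
river: ρ → (-23,67,5)
river: ρ → (5,63,-49)
river: ρ → (-49,35,19)
river: ρ → (19,41,-43)
river: ρ → (-43,45,17)
river: ρ → (17,57,-25)
river: ρ → (-25,43,31)
river: ρ → (31,19,-37)
river: ρ → (-37,55,13)
river: ρ → (13,49,-49)
river: ρ → (-49,49,13)
river: ρ → (13,55,-37)
ρ-cycle length = 24 (tail of 1 descent step not counted)

24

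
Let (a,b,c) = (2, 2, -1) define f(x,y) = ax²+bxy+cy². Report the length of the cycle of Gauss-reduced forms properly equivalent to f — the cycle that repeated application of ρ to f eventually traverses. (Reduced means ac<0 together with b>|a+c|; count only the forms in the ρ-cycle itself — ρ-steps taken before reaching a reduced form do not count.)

D = 12, ⌊√D⌋ = 3
river: ρ → (-1,2,2)
river: ρ → (2,2,-1)
ρ-cycle length = 2 (tail of 0 descent steps not counted)

2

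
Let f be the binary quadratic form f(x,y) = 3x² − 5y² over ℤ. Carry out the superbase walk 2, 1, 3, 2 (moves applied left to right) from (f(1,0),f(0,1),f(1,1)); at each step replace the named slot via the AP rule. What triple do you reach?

start (3,-5,-2) = (f(1,0),f(0,1),f(1,1))
replace slot 2: 2·(3+(-2)) − (-5) = 7 → (3,7,-2)
replace slot 1: 2·(7+(-2)) − 3 = 7 → (7,7,-2)
replace slot 3: 2·(7+7) − (-2) = 30 → (7,7,30)
replace slot 2: 2·(7+30) − 7 = 67 → (7,67,30)

7,67,30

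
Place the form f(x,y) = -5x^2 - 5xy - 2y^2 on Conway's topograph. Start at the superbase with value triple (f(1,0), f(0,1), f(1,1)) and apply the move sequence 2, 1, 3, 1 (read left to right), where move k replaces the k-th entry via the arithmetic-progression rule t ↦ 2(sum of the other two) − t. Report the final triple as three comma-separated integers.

start (-5,-2,-12) = (f(1,0),f(0,1),f(1,1))
replace slot 2: 2·((-5)+(-12)) − (-2) = -32 → (-5,-32,-12)
replace slot 1: 2·((-32)+(-12)) − (-5) = -83 → (-83,-32,-12)
replace slot 3: 2·((-83)+(-32)) − (-12) = -218 → (-83,-32,-218)
replace slot 1: 2·((-32)+(-218)) − (-83) = -417 → (-417,-32,-218)

-417,-32,-218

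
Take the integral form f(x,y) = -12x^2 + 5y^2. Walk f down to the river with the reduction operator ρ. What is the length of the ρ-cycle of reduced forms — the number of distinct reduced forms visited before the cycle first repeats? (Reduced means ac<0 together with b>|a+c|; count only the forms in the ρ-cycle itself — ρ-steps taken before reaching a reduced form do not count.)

D = 240, ⌊√D⌋ = 15
descent: ρ → (5,10,-7)  [lands on river]
river: ρ → (-7,4,8)
river: ρ → (8,12,-3)
river: ρ → (-3,12,8)
river: ρ → (8,4,-7)
river: ρ → (-7,10,5)
ρ-cycle length = 6 (tail of 1 descent step not counted)

6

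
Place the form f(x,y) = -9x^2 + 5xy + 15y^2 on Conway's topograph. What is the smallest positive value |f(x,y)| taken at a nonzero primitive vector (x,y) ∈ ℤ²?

descent: ρ → (15,-5,-9)
descent: ρ → (-9,23,1)  [lands on river]
river: ρ → (1,23,-9)
river: ρ → (-9,13,11)
river: ρ → (11,9,-11)
river: ρ → (-11,13,9)
river: ρ → (9,23,-1)
river: ρ → (-1,23,9)
river: ρ → (9,13,-11)
river: ρ → (-11,9,11)
river: ρ → (11,13,-9)
closes: descent 2, river 10
min |a| on river = 1

1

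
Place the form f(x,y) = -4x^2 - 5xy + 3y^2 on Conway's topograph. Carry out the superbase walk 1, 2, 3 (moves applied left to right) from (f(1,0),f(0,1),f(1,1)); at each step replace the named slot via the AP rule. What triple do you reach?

start (-4,3,-6) = (f(1,0),f(0,1),f(1,1))
replace slot 1: 2·(3+(-6)) − (-4) = -2 → (-2,3,-6)
replace slot 2: 2·((-2)+(-6)) − 3 = -19 → (-2,-19,-6)
replace slot 3: 2·((-2)+(-19)) − (-6) = -36 → (-2,-19,-36)

-2,-19,-36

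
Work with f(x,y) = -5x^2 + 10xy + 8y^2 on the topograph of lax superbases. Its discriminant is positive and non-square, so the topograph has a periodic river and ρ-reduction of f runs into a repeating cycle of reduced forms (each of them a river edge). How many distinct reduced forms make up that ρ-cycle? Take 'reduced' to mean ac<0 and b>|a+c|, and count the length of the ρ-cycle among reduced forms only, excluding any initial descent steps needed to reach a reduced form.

D = 260, ⌊√D⌋ = 16
river: ρ → (8,6,-7)
river: ρ → (-7,8,7)
river: ρ → (7,6,-8)
river: ρ → (-8,10,5)
river: ρ → (5,10,-8)
river: ρ → (-8,6,7)
river: ρ → (7,8,-7)
river: ρ → (-7,6,8)
river: ρ → (8,10,-5)
river: ρ → (-5,10,8)
ρ-cycle length = 10 (tail of 0 descent steps not counted)

10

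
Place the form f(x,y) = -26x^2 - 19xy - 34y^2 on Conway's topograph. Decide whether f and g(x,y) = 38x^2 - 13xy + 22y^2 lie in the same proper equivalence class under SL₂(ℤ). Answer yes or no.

D₁ = -3175, D₂ = -3175
f is negative-definite; reduce −f:
−f: reduced (well bottom): (26,19,34) with a≤c, −a<b≤a
flip sign back: reduced form of f is (-26,-19,-34)
g: flip: (38,-13,22)→(22,13,38)
g: reduced (well bottom): (22,13,38) with a≤c, −a<b≤a
reduced forms (-26, -19, -34) vs (22, 13, 38) ⇒ inequivalent

no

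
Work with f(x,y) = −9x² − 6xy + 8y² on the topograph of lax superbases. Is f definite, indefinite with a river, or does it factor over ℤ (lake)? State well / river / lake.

D = b²−4ac = (-6)² − 4·(-9)·8 = 324
D = 18² is a perfect square ⇒ form factors over ℤ ⇒ lakes

lake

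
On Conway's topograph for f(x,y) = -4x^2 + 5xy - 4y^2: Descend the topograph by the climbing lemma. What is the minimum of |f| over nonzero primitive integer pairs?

translate: b→3 (≡-5 mod 8), so (4,-5,4)→(4,3,3)
flip: (4,3,3)→(3,-3,4)
translate: b→3 (≡-3 mod 6), so (3,-3,4)→(3,3,4)
reduced (well bottom): (3,3,4) with a≤c, −a<b≤a
well minimum |f| = |-3| = 3 (negative-definite)

3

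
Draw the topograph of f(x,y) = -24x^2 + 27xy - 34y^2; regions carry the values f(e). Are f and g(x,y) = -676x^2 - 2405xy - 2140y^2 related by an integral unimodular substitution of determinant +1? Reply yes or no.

D₁ = -2535, D₂ = -2535
f is negative-definite; reduce −f:
−f: translate: b→21 (≡-27 mod 48), so (24,-27,34)→(24,21,31)
−f: reduced (well bottom): (24,21,31) with a≤c, −a<b≤a
flip sign back: reduced form of f is (-24,-21,-31)
g is negative-definite; reduce −g:
−g: translate: b→-299 (≡2405 mod 1352), so (676,2405,2140)→(676,-299,34)
−g: flip: (676,-299,34)→(34,299,676)
−g: translate: b→27 (≡299 mod 68), so (34,299,676)→(34,27,24)
−g: flip: (34,27,24)→(24,-27,34)
−g: translate: b→21 (≡-27 mod 48), so (24,-27,34)→(24,21,31)
−g: reduced (well bottom): (24,21,31) with a≤c, −a<b≤a
flip sign back: reduced form of g is (-24,-21,-31)
reduced forms (-24, -21, -31) vs (-24, -21, -31) ⇒ equivalent

yes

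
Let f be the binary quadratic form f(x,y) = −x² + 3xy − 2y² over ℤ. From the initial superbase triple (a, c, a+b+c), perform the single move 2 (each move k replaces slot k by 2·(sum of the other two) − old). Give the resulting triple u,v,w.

start (-1,-2,0) = (f(1,0),f(0,1),f(1,1))
replace slot 2: 2·((-1)+0) − (-2) = 0 → (-1,0,0)

-1,0,0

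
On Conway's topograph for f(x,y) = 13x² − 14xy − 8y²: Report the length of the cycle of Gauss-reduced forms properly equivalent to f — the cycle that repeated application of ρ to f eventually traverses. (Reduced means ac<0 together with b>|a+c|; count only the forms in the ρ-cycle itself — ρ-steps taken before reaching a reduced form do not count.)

D = 612, ⌊√D⌋ = 24
descent: ρ → (-8,14,13)  [lands on river]
river: ρ → (13,12,-9)
river: ρ → (-9,24,1)
river: ρ → (1,24,-9)
river: ρ → (-9,12,13)
river: ρ → (13,14,-8)
river: ρ → (-8,18,9)
river: ρ → (9,18,-8)
ρ-cycle length = 8 (tail of 1 descent step not counted)

8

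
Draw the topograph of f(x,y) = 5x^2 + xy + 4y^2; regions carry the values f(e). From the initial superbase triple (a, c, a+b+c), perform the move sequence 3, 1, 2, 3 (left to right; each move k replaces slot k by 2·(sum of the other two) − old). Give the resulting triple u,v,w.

start (5,4,10) = (f(1,0),f(0,1),f(1,1))
replace slot 3: 2·(5+4) − 10 = 8 → (5,4,8)
replace slot 1: 2·(4+8) − 5 = 19 → (19,4,8)
replace slot 2: 2·(19+8) − 4 = 50 → (19,50,8)
replace slot 3: 2·(19+50) − 8 = 130 → (19,50,130)

19,50,130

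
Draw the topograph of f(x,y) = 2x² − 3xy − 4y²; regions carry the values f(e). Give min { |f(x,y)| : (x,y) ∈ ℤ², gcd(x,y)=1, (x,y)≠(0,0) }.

descent: ρ → (-4,3,2)  [lands on river]
river: ρ → (2,5,-2)
river: ρ → (-2,3,4)
river: ρ → (4,5,-1)
river: ρ → (-1,5,4)
river: ρ → (4,3,-2)
river: ρ → (-2,5,2)
river: ρ → (2,3,-4)
river: ρ → (-4,5,1)
river: ρ → (1,5,-4)
closes: descent 1, river 10
min |a| on river = 1

1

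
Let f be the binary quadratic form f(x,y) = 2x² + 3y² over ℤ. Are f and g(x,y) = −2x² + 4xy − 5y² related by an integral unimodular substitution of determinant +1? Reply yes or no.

D₁ = -24, D₂ = -24
f: reduced (well bottom): (2,0,3) with a≤c, −a<b≤a
g is negative-definite; reduce −g:
−g: translate: b→0 (≡-4 mod 4), so (2,-4,5)→(2,0,3)
−g: reduced (well bottom): (2,0,3) with a≤c, −a<b≤a
flip sign back: reduced form of g is (-2,0,-3)
reduced forms (2, 0, 3) vs (-2, 0, -3) ⇒ inequivalent

no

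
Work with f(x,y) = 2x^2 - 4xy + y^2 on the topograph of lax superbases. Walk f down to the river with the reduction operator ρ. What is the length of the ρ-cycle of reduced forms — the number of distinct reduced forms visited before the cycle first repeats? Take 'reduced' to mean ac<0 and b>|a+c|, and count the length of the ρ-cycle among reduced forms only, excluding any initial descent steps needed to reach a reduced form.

D = 8, ⌊√D⌋ = 2
descent: ρ → (1,2,-1)  [lands on river]
river: ρ → (-1,2,1)
ρ-cycle length = 2 (tail of 1 descent step not counted)

2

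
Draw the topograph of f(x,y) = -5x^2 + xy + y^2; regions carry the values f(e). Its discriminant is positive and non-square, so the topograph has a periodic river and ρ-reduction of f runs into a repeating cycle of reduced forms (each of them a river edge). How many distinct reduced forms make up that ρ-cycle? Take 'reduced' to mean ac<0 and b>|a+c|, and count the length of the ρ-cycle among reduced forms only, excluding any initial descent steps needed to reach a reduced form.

D = 21, ⌊√D⌋ = 4
descent: ρ → (1,3,-3)  [lands on river]
river: ρ → (-3,3,1)
ρ-cycle length = 2 (tail of 1 descent step not counted)

2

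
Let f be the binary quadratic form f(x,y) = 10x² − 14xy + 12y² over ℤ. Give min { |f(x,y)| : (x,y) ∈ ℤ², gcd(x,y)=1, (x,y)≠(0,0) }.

translate: b→6 (≡-14 mod 20), so (10,-14,12)→(10,6,8)
flip: (10,6,8)→(8,-6,10)
reduced (well bottom): (8,-6,10) with a≤c, −a<b≤a
well minimum = a = 8

8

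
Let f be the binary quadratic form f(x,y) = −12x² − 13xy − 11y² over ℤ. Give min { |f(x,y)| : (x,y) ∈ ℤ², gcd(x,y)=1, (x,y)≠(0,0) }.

translate: b→-11 (≡13 mod 24), so (12,13,11)→(12,-11,10)
flip: (12,-11,10)→(10,11,12)
translate: b→-9 (≡11 mod 20), so (10,11,12)→(10,-9,11)
reduced (well bottom): (10,-9,11) with a≤c, −a<b≤a
well minimum |f| = |-10| = 10 (negative-definite)

10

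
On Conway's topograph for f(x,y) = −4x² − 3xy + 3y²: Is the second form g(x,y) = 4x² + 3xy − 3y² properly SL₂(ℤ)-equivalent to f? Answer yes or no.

D₁ = 57, D₂ = 57
river cycle of f (length 6): (3, 3, -4), (-4, 5, 2), (2, 7, -1), (-1, 7, 2), (2, 5, -4), (-4, 3, 3)
river cycle of g (length 6): (-3, 3, 4), (4, 5, -2), (-2, 7, 1), (1, 7, -2), (-2, 5, 4), (4, 3, -3)
cycles differ ⇒ inequivalent

no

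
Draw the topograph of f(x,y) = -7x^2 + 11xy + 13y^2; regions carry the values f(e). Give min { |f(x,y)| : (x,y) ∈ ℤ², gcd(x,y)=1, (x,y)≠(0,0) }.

river: ρ → (13,15,-5)
river: ρ → (-5,15,13)
river: ρ → (13,11,-7)
river: ρ → (-7,17,7)
river: ρ → (7,11,-13)
river: ρ → (-13,15,5)
river: ρ → (5,15,-13)
river: ρ → (-13,11,7)
river: ρ → (7,17,-7)
river: ρ → (-7,11,13)
closes: descent 0, river 10
min |a| on river = 5

5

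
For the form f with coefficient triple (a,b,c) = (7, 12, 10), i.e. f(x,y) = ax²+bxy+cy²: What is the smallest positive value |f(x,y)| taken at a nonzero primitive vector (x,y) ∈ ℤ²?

translate: b→-2 (≡12 mod 14), so (7,12,10)→(7,-2,5)
flip: (7,-2,5)→(5,2,7)
reduced (well bottom): (5,2,7) with a≤c, −a<b≤a
well minimum = a = 5

5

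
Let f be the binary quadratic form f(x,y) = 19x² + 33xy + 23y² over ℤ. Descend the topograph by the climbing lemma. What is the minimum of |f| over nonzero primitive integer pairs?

translate: b→-5 (≡33 mod 38), so (19,33,23)→(19,-5,9)
flip: (19,-5,9)→(9,5,19)
reduced (well bottom): (9,5,19) with a≤c, −a<b≤a
well minimum = a = 9

9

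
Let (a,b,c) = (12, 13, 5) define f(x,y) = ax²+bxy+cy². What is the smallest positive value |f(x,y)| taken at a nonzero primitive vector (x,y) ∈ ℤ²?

translate: b→-11 (≡13 mod 24), so (12,13,5)→(12,-11,4)
flip: (12,-11,4)→(4,11,12)
translate: b→3 (≡11 mod 8), so (4,11,12)→(4,3,5)
reduced (well bottom): (4,3,5) with a≤c, −a<b≤a
well minimum = a = 4

4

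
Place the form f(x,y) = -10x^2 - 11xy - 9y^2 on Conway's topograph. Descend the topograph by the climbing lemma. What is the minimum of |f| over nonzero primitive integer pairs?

translate: b→-9 (≡11 mod 20), so (10,11,9)→(10,-9,8)
flip: (10,-9,8)→(8,9,10)
translate: b→-7 (≡9 mod 16), so (8,9,10)→(8,-7,9)
reduced (well bottom): (8,-7,9) with a≤c, −a<b≤a
well minimum |f| = |-8| = 8 (negative-definite)

8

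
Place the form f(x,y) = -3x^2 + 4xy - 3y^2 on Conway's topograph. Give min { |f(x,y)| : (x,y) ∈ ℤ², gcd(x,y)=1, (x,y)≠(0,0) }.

translate: b→2 (≡-4 mod 6), so (3,-4,3)→(3,2,2)
flip: (3,2,2)→(2,-2,3)
translate: b→2 (≡-2 mod 4), so (2,-2,3)→(2,2,3)
reduced (well bottom): (2,2,3) with a≤c, −a<b≤a
well minimum |f| = |-2| = 2 (negative-definite)

2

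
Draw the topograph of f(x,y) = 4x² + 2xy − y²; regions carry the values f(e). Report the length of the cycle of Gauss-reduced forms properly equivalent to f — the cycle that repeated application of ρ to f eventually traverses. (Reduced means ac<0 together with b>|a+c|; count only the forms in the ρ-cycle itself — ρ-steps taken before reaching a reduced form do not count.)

D = 20, ⌊√D⌋ = 4
descent: ρ → (-1,4,1)  [lands on river]
river: ρ → (1,4,-1)
ρ-cycle length = 2 (tail of 1 descent step not counted)

2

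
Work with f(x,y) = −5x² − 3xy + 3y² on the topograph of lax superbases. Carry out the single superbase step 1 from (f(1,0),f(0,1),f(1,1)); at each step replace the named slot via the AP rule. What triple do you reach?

start (-5,3,-5) = (f(1,0),f(0,1),f(1,1))
replace slot 1: 2·(3+(-5)) − (-5) = 1 → (1,3,-5)

1,3,-5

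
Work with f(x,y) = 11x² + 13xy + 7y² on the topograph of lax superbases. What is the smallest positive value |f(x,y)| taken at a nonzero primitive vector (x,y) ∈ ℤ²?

translate: b→-9 (≡13 mod 22), so (11,13,7)→(11,-9,5)
flip: (11,-9,5)→(5,9,11)
translate: b→-1 (≡9 mod 10), so (5,9,11)→(5,-1,7)
reduced (well bottom): (5,-1,7) with a≤c, −a<b≤a
well minimum = a = 5

5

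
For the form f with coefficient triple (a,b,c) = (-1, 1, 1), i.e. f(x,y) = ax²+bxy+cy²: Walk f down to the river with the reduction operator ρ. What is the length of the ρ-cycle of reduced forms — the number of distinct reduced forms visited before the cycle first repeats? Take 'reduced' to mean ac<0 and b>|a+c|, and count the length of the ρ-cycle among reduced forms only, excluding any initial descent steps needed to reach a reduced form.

D = 5, ⌊√D⌋ = 2
river: ρ → (1,1,-1)
river: ρ → (-1,1,1)
ρ-cycle length = 2 (tail of 0 descent steps not counted)

2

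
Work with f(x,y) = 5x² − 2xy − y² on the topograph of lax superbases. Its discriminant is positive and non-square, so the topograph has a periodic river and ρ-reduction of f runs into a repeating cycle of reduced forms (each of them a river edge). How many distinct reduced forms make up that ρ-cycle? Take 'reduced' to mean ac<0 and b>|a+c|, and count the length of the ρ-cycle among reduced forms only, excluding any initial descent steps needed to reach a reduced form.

D = 24, ⌊√D⌋ = 4
descent: ρ → (-1,4,2)  [lands on river]
river: ρ → (2,4,-1)
ρ-cycle length = 2 (tail of 1 descent step not counted)

2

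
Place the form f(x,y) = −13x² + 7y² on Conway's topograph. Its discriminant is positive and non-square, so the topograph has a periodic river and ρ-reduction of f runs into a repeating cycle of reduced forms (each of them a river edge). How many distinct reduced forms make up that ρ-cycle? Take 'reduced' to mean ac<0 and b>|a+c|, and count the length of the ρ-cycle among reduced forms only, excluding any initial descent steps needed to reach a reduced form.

D = 364, ⌊√D⌋ = 19
descent: ρ → (7,14,-6)  [lands on river]
river: ρ → (-6,10,11)
river: ρ → (11,12,-5)
river: ρ → (-5,18,2)
river: ρ → (2,18,-5)
river: ρ → (-5,12,11)
river: ρ → (11,10,-6)
river: ρ → (-6,14,7)
ρ-cycle length = 8 (tail of 1 descent step not counted)

8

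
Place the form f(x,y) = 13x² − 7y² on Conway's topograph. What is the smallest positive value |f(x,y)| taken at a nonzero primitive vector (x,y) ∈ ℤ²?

descent: ρ → (-7,14,6)  [lands on river]
river: ρ → (6,10,-11)
river: ρ → (-11,12,5)
river: ρ → (5,18,-2)
river: ρ → (-2,18,5)
river: ρ → (5,12,-11)
river: ρ → (-11,10,6)
river: ρ → (6,14,-7)
closes: descent 1, river 8
min |a| on river = 2

2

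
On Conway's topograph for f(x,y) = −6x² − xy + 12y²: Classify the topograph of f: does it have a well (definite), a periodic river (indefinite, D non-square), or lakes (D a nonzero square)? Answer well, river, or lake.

D = b²−4ac = (-1)² − 4·(-6)·12 = 289
D = 17² is a perfect square ⇒ form factors over ℤ ⇒ lakes

lake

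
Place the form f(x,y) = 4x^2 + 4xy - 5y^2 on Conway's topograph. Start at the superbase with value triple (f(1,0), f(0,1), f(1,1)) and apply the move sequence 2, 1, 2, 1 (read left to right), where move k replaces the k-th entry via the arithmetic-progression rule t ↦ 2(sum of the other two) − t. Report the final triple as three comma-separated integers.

start (4,-5,3) = (f(1,0),f(0,1),f(1,1))
replace slot 2: 2·(4+3) − (-5) = 19 → (4,19,3)
replace slot 1: 2·(19+3) − 4 = 40 → (40,19,3)
replace slot 2: 2·(40+3) − 19 = 67 → (40,67,3)
replace slot 1: 2·(67+3) − 40 = 100 → (100,67,3)

100,67,3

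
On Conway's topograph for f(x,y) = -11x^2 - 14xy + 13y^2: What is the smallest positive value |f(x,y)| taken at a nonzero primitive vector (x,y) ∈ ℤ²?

descent: ρ → (13,14,-11)  [lands on river]
river: ρ → (-11,8,16)
river: ρ → (16,24,-3)
river: ρ → (-3,24,16)
river: ρ → (16,8,-11)
river: ρ → (-11,14,13)
river: ρ → (13,12,-12)
river: ρ → (-12,12,13)
closes: descent 1, river 8
min |a| on river = 3

3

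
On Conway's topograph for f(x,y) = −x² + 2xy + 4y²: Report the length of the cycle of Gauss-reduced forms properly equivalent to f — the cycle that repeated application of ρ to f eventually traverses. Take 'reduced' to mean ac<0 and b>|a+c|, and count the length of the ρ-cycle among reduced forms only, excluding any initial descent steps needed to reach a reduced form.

D = 20, ⌊√D⌋ = 4
descent: ρ → (4,-2,-1)
descent: ρ → (-1,4,1)  [lands on river]
river: ρ → (1,4,-1)
ρ-cycle length = 2 (tail of 2 descent steps not counted)

2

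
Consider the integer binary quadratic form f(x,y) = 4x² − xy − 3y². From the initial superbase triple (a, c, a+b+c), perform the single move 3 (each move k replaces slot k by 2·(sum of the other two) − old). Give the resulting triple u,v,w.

start (4,-3,0) = (f(1,0),f(0,1),f(1,1))
replace slot 3: 2·(4+(-3)) − 0 = 2 → (4,-3,2)

4,-3,2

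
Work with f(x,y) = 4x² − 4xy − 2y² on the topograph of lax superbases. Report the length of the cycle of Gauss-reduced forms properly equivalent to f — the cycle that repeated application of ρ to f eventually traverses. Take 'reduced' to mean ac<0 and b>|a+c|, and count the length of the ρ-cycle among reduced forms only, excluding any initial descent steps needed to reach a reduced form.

D = 48, ⌊√D⌋ = 6
descent: ρ → (-2,4,4)  [lands on river]
river: ρ → (4,4,-2)
ρ-cycle length = 2 (tail of 1 descent step not counted)

2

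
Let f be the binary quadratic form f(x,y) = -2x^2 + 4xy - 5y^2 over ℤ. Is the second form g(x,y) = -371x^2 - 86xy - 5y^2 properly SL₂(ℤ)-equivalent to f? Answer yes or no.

D₁ = -24, D₂ = -24
f is negative-definite; reduce −f:
−f: translate: b→0 (≡-4 mod 4), so (2,-4,5)→(2,0,3)
−f: reduced (well bottom): (2,0,3) with a≤c, −a<b≤a
flip sign back: reduced form of f is (-2,0,-3)
g is negative-definite; reduce −g:
−g: flip: (371,86,5)→(5,-86,371)
−g: translate: b→4 (≡-86 mod 10), so (5,-86,371)→(5,4,2)
−g: flip: (5,4,2)→(2,-4,5)
−g: translate: b→0 (≡-4 mod 4), so (2,-4,5)→(2,0,3)
−g: reduced (well bottom): (2,0,3) with a≤c, −a<b≤a
flip sign back: reduced form of g is (-2,0,-3)
reduced forms (-2, 0, -3) vs (-2, 0, -3) ⇒ equivalent

yes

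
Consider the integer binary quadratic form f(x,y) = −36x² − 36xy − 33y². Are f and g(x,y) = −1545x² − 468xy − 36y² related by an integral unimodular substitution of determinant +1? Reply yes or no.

D₁ = -3456, D₂ = -3456
f is negative-definite; reduce −f:
−f: flip: (36,36,33)→(33,-36,36)
−f: translate: b→30 (≡-36 mod 66), so (33,-36,36)→(33,30,33)
−f: reduced (well bottom): (33,30,33) with a≤c, −a<b≤a
flip sign back: reduced form of f is (-33,-30,-33)
g is negative-definite; reduce −g:
−g: flip: (1545,468,36)→(36,-468,1545)
−g: translate: b→36 (≡-468 mod 72), so (36,-468,1545)→(36,36,33)
−g: flip: (36,36,33)→(33,-36,36)
−g: translate: b→30 (≡-36 mod 66), so (33,-36,36)→(33,30,33)
−g: reduced (well bottom): (33,30,33) with a≤c, −a<b≤a
flip sign back: reduced form of g is (-33,-30,-33)
reduced forms (-33, -30, -33) vs (-33, -30, -33) ⇒ equivalent

yes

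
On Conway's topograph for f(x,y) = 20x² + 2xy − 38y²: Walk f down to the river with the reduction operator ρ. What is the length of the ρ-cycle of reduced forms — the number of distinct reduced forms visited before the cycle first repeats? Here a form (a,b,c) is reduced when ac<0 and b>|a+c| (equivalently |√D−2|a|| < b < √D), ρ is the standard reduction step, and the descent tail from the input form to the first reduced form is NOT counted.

D = 3044, ⌊√D⌋ = 55
descent: ρ → (-38,-2,20)
descent: ρ → (20,42,-16)  [lands on river]
river: ρ → (-16,54,2)
river: ρ → (2,54,-16)
river: ρ → (-16,42,20)
river: ρ → (20,38,-20)
river: ρ → (-20,42,16)
river: ρ → (16,54,-2)
river: ρ → (-2,54,16)
river: ρ → (16,42,-20)
river: ρ → (-20,38,20)
ρ-cycle length = 10 (tail of 2 descent steps not counted)

10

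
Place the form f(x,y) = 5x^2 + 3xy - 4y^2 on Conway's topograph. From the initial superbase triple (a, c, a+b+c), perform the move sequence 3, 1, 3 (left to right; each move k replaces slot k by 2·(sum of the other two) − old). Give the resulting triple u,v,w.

start (5,-4,4) = (f(1,0),f(0,1),f(1,1))
replace slot 3: 2·(5+(-4)) − 4 = -2 → (5,-4,-2)
replace slot 1: 2·((-4)+(-2)) − 5 = -17 → (-17,-4,-2)
replace slot 3: 2·((-17)+(-4)) − (-2) = -40 → (-17,-4,-40)

-17,-4,-40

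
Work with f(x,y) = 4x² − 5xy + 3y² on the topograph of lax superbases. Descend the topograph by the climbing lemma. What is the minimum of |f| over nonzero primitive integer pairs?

translate: b→3 (≡-5 mod 8), so (4,-5,3)→(4,3,2)
flip: (4,3,2)→(2,-3,4)
translate: b→1 (≡-3 mod 4), so (2,-3,4)→(2,1,3)
reduced (well bottom): (2,1,3) with a≤c, −a<b≤a
well minimum = a = 2

2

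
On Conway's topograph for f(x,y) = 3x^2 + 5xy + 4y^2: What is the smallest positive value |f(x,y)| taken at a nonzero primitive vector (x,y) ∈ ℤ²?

translate: b→-1 (≡5 mod 6), so (3,5,4)→(3,-1,2)
flip: (3,-1,2)→(2,1,3)
reduced (well bottom): (2,1,3) with a≤c, −a<b≤a
well minimum = a = 2

2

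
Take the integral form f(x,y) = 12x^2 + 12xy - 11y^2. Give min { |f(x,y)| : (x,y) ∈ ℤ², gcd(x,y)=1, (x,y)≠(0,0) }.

river: ρ → (-11,10,13)
river: ρ → (13,16,-8)
river: ρ → (-8,16,13)
river: ρ → (13,10,-11)
river: ρ → (-11,12,12)
river: ρ → (12,12,-11)
closes: descent 0, river 6
min |a| on river = 8

8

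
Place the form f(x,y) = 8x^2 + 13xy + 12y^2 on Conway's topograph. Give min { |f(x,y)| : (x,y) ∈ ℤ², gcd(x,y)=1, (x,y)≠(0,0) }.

translate: b→-3 (≡13 mod 16), so (8,13,12)→(8,-3,7)
flip: (8,-3,7)→(7,3,8)
reduced (well bottom): (7,3,8) with a≤c, −a<b≤a
well minimum = a = 7

7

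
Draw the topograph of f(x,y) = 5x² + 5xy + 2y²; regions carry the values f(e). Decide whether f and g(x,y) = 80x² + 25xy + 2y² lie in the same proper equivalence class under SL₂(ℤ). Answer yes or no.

D₁ = -15, D₂ = -15
f: flip: (5,5,2)→(2,-5,5)
f: translate: b→-1 (≡-5 mod 4), so (2,-5,5)→(2,-1,2)
f: flip: (2,-1,2)→(2,1,2)
f: reduced (well bottom): (2,1,2) with a≤c, −a<b≤a
g: flip: (80,25,2)→(2,-25,80)
g: translate: b→-1 (≡-25 mod 4), so (2,-25,80)→(2,-1,2)
g: flip: (2,-1,2)→(2,1,2)
g: reduced (well bottom): (2,1,2) with a≤c, −a<b≤a
reduced forms (2, 1, 2) vs (2, 1, 2) ⇒ equivalent

yes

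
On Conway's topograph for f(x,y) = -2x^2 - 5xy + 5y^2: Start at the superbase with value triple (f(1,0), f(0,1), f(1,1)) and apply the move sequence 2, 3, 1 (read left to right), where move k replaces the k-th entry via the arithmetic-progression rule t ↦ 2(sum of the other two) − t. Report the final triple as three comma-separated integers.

start (-2,5,-2) = (f(1,0),f(0,1),f(1,1))
replace slot 2: 2·((-2)+(-2)) − 5 = -13 → (-2,-13,-2)
replace slot 3: 2·((-2)+(-13)) − (-2) = -28 → (-2,-13,-28)
replace slot 1: 2·((-13)+(-28)) − (-2) = -80 → (-80,-13,-28)

-80,-13,-28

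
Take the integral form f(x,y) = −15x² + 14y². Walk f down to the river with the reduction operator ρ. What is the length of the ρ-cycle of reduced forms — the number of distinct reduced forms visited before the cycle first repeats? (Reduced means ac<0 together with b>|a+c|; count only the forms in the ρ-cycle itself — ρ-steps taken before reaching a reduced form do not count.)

D = 840, ⌊√D⌋ = 28
descent: ρ → (14,28,-1)  [lands on river]
river: ρ → (-1,28,14)
ρ-cycle length = 2 (tail of 1 descent step not counted)

2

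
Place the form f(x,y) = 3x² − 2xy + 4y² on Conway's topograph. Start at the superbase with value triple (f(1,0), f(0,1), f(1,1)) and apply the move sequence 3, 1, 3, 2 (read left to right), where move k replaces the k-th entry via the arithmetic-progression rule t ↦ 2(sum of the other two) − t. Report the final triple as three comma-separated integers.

start (3,4,5) = (f(1,0),f(0,1),f(1,1))
replace slot 3: 2·(3+4) − 5 = 9 → (3,4,9)
replace slot 1: 2·(4+9) − 3 = 23 → (23,4,9)
replace slot 3: 2·(23+4) − 9 = 45 → (23,4,45)
replace slot 2: 2·(23+45) − 4 = 132 → (23,132,45)

23,132,45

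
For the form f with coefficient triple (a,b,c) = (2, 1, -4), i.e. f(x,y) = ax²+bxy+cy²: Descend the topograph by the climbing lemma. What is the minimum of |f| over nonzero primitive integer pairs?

descent: ρ → (-4,-1,2)
descent: ρ → (2,5,-1)  [lands on river]
river: ρ → (-1,5,2)
river: ρ → (2,3,-3)
river: ρ → (-3,3,2)
closes: descent 2, river 4
min |a| on river = 1

1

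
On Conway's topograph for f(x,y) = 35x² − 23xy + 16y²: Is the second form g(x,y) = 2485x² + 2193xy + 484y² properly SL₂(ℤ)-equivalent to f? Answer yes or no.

D₁ = -1711, D₂ = -1711
f: flip: (35,-23,16)→(16,23,35)
f: translate: b→-9 (≡23 mod 32), so (16,23,35)→(16,-9,28)
f: reduced (well bottom): (16,-9,28) with a≤c, −a<b≤a
g: flip: (2485,2193,484)→(484,-2193,2485)
g: translate: b→-257 (≡-2193 mod 968), so (484,-2193,2485)→(484,-257,35)
g: flip: (484,-257,35)→(35,257,484)
g: translate: b→-23 (≡257 mod 70), so (35,257,484)→(35,-23,16)
g: flip: (35,-23,16)→(16,23,35)
g: translate: b→-9 (≡23 mod 32), so (16,23,35)→(16,-9,28)
g: reduced (well bottom): (16,-9,28) with a≤c, −a<b≤a
reduced forms (16, -9, 28) vs (16, -9, 28) ⇒ equivalent

yes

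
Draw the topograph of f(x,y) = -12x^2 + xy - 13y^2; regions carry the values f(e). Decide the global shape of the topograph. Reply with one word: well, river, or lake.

D = b²−4ac = 1² − 4·(-12)·(-13) = -623
D < 0 ⇒ definite ⇒ every region one sign ⇒ single well

well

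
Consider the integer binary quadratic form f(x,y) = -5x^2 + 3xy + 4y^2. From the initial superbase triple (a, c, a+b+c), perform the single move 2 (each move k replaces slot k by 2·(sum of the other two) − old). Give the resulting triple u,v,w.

start (-5,4,2) = (f(1,0),f(0,1),f(1,1))
replace slot 2: 2·((-5)+2) − 4 = -10 → (-5,-10,2)

-5,-10,2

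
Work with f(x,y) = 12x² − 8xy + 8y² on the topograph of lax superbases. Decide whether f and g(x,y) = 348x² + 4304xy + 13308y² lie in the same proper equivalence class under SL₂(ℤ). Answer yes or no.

D₁ = -320, D₂ = -320
f: flip: (12,-8,8)→(8,8,12)
f: reduced (well bottom): (8,8,12) with a≤c, −a<b≤a
g: translate: b→128 (≡4304 mod 696), so (348,4304,13308)→(348,128,12)
g: flip: (348,128,12)→(12,-128,348)
g: translate: b→-8 (≡-128 mod 24), so (12,-128,348)→(12,-8,8)
g: flip: (12,-8,8)→(8,8,12)
g: reduced (well bottom): (8,8,12) with a≤c, −a<b≤a
reduced forms (8, 8, 12) vs (8, 8, 12) ⇒ equivalent

yes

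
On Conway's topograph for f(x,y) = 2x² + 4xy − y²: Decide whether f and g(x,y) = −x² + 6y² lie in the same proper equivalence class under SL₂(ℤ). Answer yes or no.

D₁ = 24, D₂ = 24
river cycle of f (length 2): (-1, 4, 2), (2, 4, -1)
river cycle of g (length 2): (-1, 4, 2), (2, 4, -1)
cycles coincide ⇒ equivalent

yes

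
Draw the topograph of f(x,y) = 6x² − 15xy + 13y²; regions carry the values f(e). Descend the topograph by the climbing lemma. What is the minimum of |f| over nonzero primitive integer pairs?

translate: b→-3 (≡-15 mod 12), so (6,-15,13)→(6,-3,4)
flip: (6,-3,4)→(4,3,6)
reduced (well bottom): (4,3,6) with a≤c, −a<b≤a
well minimum = a = 4

4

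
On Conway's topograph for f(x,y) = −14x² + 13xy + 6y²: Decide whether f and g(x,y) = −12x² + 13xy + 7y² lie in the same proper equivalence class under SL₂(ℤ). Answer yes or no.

D₁ = 505, D₂ = 505
river cycle of f (length 8): (6, 11, -16), (-16, 21, 1), (1, 21, -16), (-16, 11, 6), (6, 13, -14), (-14, 15, 5), (5, 15, -14), (-14, 13, 6)
river cycle of g (length 8): (7, 15, -10), (-10, 5, 12), (12, 19, -3), (-3, 17, 18), (18, 19, -2), (-2, 21, 8), (8, 11, -12), (-12, 13, 7)
cycles differ ⇒ inequivalent

no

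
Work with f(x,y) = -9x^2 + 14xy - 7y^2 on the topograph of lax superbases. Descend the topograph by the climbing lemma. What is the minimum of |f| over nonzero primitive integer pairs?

translate: b→4 (≡-14 mod 18), so (9,-14,7)→(9,4,2)
flip: (9,4,2)→(2,-4,9)
translate: b→0 (≡-4 mod 4), so (2,-4,9)→(2,0,7)
reduced (well bottom): (2,0,7) with a≤c, −a<b≤a
well minimum |f| = |-2| = 2 (negative-definite)

2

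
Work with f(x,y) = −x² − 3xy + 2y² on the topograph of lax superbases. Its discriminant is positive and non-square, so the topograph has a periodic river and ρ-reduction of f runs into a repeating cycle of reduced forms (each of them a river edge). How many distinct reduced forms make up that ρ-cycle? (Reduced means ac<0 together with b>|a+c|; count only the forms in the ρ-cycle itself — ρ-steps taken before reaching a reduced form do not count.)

D = 17, ⌊√D⌋ = 4
descent: ρ → (2,3,-1)  [lands on river]
river: ρ → (-1,3,2)
river: ρ → (2,1,-2)
river: ρ → (-2,3,1)
river: ρ → (1,3,-2)
river: ρ → (-2,1,2)
ρ-cycle length = 6 (tail of 1 descent step not counted)

6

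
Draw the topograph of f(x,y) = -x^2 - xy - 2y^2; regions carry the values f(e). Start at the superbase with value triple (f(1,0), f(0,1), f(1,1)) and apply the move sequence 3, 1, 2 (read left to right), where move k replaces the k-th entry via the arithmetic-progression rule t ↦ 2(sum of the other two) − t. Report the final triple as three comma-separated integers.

start (-1,-2,-4) = (f(1,0),f(0,1),f(1,1))
replace slot 3: 2·((-1)+(-2)) − (-4) = -2 → (-1,-2,-2)
replace slot 1: 2·((-2)+(-2)) − (-1) = -7 → (-7,-2,-2)
replace slot 2: 2·((-7)+(-2)) − (-2) = -16 → (-7,-16,-2)

-7,-16,-2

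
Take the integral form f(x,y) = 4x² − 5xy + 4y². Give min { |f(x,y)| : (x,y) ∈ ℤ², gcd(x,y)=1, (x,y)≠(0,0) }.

translate: b→3 (≡-5 mod 8), so (4,-5,4)→(4,3,3)
flip: (4,3,3)→(3,-3,4)
translate: b→3 (≡-3 mod 6), so (3,-3,4)→(3,3,4)
reduced (well bottom): (3,3,4) with a≤c, −a<b≤a
well minimum = a = 3

3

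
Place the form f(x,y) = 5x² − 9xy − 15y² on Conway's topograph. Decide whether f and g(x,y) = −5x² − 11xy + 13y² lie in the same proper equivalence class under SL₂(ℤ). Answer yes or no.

D₁ = 381, D₂ = 381
river cycle of f (length 6): (5, 11, -13), (-13, 15, 3), (3, 15, -13), (-13, 11, 5), (5, 19, -1), (-1, 19, 5)
river cycle of g (length 6): (13, 11, -5), (-5, 19, 1), (1, 19, -5), (-5, 11, 13), (13, 15, -3), (-3, 15, 13)
cycles differ ⇒ inequivalent

no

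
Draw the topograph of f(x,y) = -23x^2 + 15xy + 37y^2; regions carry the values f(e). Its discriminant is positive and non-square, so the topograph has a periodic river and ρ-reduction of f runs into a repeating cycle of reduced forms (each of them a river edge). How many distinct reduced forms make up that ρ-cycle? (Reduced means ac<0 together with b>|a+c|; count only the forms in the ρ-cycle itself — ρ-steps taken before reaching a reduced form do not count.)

D = 3629, ⌊√D⌋ = 60
river: ρ → (37,59,-1)
river: ρ → (-1,59,37)
river: ρ → (37,15,-23)
river: ρ → (-23,31,29)
river: ρ → (29,27,-25)
river: ρ → (-25,23,31)
river: ρ → (31,39,-17)
river: ρ → (-17,29,41)
river: ρ → (41,53,-5)
river: ρ → (-5,57,19)
river: ρ → (19,57,-5)
river: ρ → (-5,53,41)
river: ρ → (41,29,-17)
river: ρ → (-17,39,31)
river: ρ → (31,23,-25)
river: ρ → (-25,27,29)
river: ρ → (29,31,-23)
river: ρ → (-23,15,37)
ρ-cycle length = 18 (tail of 0 descent steps not counted)

18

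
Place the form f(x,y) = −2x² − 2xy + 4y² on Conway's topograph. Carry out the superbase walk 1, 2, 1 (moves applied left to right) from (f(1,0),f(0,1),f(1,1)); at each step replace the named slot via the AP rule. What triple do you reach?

start (-2,4,0) = (f(1,0),f(0,1),f(1,1))
replace slot 1: 2·(4+0) − (-2) = 10 → (10,4,0)
replace slot 2: 2·(10+0) − 4 = 16 → (10,16,0)
replace slot 1: 2·(16+0) − 10 = 22 → (22,16,0)

22,16,0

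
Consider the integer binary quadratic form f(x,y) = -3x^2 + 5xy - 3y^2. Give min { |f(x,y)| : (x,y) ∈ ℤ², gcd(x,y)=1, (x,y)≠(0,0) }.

translate: b→1 (≡-5 mod 6), so (3,-5,3)→(3,1,1)
flip: (3,1,1)→(1,-1,3)
translate: b→1 (≡-1 mod 2), so (1,-1,3)→(1,1,3)
reduced (well bottom): (1,1,3) with a≤c, −a<b≤a
well minimum |f| = |-1| = 1 (negative-definite)

1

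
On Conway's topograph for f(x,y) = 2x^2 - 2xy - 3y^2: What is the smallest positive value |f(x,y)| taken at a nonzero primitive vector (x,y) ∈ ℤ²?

descent: ρ → (-3,2,2)  [lands on river]
river: ρ → (2,2,-3)
river: ρ → (-3,4,1)
river: ρ → (1,4,-3)
closes: descent 1, river 4
min |a| on river = 1

1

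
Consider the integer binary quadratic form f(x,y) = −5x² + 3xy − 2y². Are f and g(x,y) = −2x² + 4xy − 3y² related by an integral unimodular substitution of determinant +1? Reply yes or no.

D₁ = -31, D₂ = -8
discriminants differ ⇒ not SL₂(ℤ)-equivalent

no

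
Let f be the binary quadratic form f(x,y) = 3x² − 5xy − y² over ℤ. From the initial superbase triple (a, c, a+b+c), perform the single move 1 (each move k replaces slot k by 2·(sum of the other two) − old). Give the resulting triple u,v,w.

start (3,-1,-3) = (f(1,0),f(0,1),f(1,1))
replace slot 1: 2·((-1)+(-3)) − 3 = -11 → (-11,-1,-3)

-11,-1,-3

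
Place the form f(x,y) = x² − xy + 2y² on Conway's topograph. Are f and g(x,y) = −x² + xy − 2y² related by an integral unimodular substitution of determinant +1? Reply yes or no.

D₁ = -7, D₂ = -7
f: translate: b→1 (≡-1 mod 2), so (1,-1,2)→(1,1,2)
f: reduced (well bottom): (1,1,2) with a≤c, −a<b≤a
g is negative-definite; reduce −g:
−g: translate: b→1 (≡-1 mod 2), so (1,-1,2)→(1,1,2)
−g: reduced (well bottom): (1,1,2) with a≤c, −a<b≤a
flip sign back: reduced form of g is (-1,-1,-2)
reduced forms (1, 1, 2) vs (-1, -1, -2) ⇒ inequivalent

no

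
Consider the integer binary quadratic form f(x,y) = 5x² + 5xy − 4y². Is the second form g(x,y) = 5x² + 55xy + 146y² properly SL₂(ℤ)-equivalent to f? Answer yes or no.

D₁ = 105, D₂ = 105
river cycle of f (length 6): (-4, 3, 6), (6, 9, -1), (-1, 9, 6), (6, 3, -4), (-4, 5, 5), (5, 5, -4)
river cycle of g (length 6): (5, 5, -4), (-4, 3, 6), (6, 9, -1), (-1, 9, 6), (6, 3, -4), (-4, 5, 5)
cycles coincide ⇒ equivalent

yes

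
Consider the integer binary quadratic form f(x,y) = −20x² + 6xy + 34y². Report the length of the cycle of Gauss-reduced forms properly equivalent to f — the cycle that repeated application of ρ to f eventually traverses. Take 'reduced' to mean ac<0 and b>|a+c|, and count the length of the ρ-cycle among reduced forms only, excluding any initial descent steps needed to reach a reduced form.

D = 2756, ⌊√D⌋ = 52
descent: ρ → (34,-6,-20)
descent: ρ → (-20,46,8)  [lands on river]
river: ρ → (8,50,-8)
river: ρ → (-8,46,20)
river: ρ → (20,34,-20)
ρ-cycle length = 4 (tail of 2 descent steps not counted)

4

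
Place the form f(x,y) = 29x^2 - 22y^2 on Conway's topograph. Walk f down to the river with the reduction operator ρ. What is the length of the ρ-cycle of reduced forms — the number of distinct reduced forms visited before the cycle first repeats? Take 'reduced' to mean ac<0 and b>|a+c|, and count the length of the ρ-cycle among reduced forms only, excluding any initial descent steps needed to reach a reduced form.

D = 2552, ⌊√D⌋ = 50
descent: ρ → (-22,44,7)  [lands on river]
river: ρ → (7,40,-34)
river: ρ → (-34,28,13)
river: ρ → (13,50,-1)
river: ρ → (-1,50,13)
river: ρ → (13,28,-34)
river: ρ → (-34,40,7)
river: ρ → (7,44,-22)
ρ-cycle length = 8 (tail of 1 descent step not counted)

8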